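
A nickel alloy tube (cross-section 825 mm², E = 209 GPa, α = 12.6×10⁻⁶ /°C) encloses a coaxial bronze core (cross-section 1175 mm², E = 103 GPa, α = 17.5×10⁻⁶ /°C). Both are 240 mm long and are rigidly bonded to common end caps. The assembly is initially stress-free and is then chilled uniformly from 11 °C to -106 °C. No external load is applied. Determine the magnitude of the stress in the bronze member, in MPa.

The bronze has the larger α, so on cooling it would change length more than the nickel alloy if both were free. The rigid plates force a common final length, so the bronze is put into tension and the nickel alloy into compression, with equal and opposite forces P (no external load).
Equating the net (thermal + elastic) strains gives |α₁ − α₂|·ΔT = P·[1/(A₁E₁) + 1/(A₂E₂)].
|α₁ − α₂|·ΔT = 4.9×10⁻⁶ × 117 = 0.0005733.
1/(A₁E₁) + 1/(A₂E₂) = 1/(825×209×10³) + 1/(1175×103×10³) = 1.406×10⁻⁸ N⁻¹.
P = 0.0005733 / 1.406×10⁻⁸ = 40770 N = 40.77 kN.
σ_{bronze} = P/A₂ = 40770/1175 = 34.7 MPa, tensile.

σ ≈ 34.7 MPa (tensile)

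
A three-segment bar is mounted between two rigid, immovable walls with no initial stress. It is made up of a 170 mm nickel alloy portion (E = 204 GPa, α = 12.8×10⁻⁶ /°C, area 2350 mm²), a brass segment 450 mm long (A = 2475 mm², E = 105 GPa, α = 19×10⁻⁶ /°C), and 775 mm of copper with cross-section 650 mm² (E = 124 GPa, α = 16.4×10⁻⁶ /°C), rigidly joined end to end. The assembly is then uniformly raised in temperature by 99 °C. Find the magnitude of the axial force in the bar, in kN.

P ≈ 198 kN (compressive)

With the walls removed the bar would change length by δ_free = Σ αᵢΔT Lᵢ = 12.8×10⁻⁶×99×170 + 19×10⁻⁶×99×450 + 16.4×10⁻⁶×99×775 = 2.32 mm.
The rigid supports impose zero overall length change; the single axial force P common to all segments must satisfy P Σ Lᵢ/(AᵢEᵢ) = δ_free.
The series flexibility is Σ Lᵢ/(AᵢEᵢ) = 170/(2350×204×10³) + 450/(2475×105×10³) + 775/(650×124×10³) = 1.17×10⁻⁵ mm/N.
P = 2.32 / 1.17×10⁻⁵ = 198300 N = 198.3 kN, compressive.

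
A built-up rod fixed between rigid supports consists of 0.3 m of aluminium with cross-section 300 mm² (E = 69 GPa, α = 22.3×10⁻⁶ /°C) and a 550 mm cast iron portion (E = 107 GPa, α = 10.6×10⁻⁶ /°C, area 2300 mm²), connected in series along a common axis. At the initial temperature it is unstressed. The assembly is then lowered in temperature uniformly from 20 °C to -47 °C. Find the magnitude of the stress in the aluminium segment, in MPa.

σ ≈ 167 MPa (tensile)

If the supports were absent, the total length change would be Σ αᵢΔT Lᵢ = 22.3×10⁻⁶×67×300 + 10.6×10⁻⁶×67×550 = 0.8388 mm.
Since the ends are fixed, an axial force P builds up, equal in every segment, with P · Σ Lᵢ/(AᵢEᵢ) = δ_free.
Σ Lᵢ/(AᵢEᵢ) = 300/(300×69×10³) + 550/(2300×107×10³) = 1.673×10⁻⁵ mm/N.
P = 0.8388 / 1.673×10⁻⁵ = 50150 N = 50.15 kN, tensile.
σ_{aluminium} = P / A = 50150 / 300 = 167.2 MPa.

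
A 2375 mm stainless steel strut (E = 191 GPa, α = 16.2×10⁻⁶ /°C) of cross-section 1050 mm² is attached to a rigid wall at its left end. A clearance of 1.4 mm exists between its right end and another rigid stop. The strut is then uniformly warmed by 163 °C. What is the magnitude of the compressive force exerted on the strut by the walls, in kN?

Free thermal elongation = αΔT L = 16.2×10⁻⁶ × 163 × 2375 = 6.271 mm.
This exceeds the 1.4 mm gap, so the wall pushes back. The portion of expansion that must be recovered elastically is δ_free − gap = 6.271 − 1.4 = 4.871 mm.
So σ = E(δ_free − g)/L = 191×10³ × 4.871/2375 = 391.8 MPa.
P = σA = 391.8 × 1050 = 411.4 kN.

P ≈ 411 kN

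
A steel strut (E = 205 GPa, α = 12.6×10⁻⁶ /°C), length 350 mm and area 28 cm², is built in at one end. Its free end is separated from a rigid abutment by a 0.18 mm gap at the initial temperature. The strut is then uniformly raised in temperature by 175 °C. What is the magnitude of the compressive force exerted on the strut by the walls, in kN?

Free thermal elongation = αΔT L = 12.6×10⁻⁶ × 175 × 350 = 0.7717 mm.
After closing the 0.18 mm clearance, 0.7717 − 0.18 = 0.5917 mm of expansion remains to be suppressed by the wall.
Compatibility: PL/(AE) = 0.5917 mm, so σ = P/A = E × (0.5917/350) = 346.6 MPa.
Force on the wall = σA = 346.6 × 2800 mm² = 970.5 kN.

P ≈ 970 kN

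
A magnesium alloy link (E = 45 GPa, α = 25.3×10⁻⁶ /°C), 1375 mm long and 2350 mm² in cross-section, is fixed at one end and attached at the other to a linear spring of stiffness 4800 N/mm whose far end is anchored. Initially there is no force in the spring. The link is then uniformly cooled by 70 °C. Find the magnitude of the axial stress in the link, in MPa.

σ ≈ 4.68 MPa (tensile)

Free thermal contraction: δ_free = αΔT L = 25.3×10⁻⁶ × 70 × 1375 = 2.435 mm.
Let P be the tensile force in the spring. The link extends elastically by PL/(AE) and the spring stretches by P/k; together these equal δ_free.
P [ L/(AE) + 1/k ] = δ_free → P [ 1375/(2350×45×10³) + 1/(4800) ] = 2.435.
P = 2.435 / 0.0002213 = 11000 N.
σ = P/A = 11000/2350 = 4.682 MPa.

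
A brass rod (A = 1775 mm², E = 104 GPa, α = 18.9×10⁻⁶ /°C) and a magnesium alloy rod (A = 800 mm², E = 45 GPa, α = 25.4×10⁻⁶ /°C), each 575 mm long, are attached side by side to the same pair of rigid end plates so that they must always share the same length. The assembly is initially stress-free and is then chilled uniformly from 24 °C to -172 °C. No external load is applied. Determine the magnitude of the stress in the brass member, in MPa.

The magnesium alloy has the larger α, so on cooling it would change length more than the brass if both were free. The rigid plates force a common final length, so the magnesium alloy is put into tension and the brass into compression, with equal and opposite forces P (no external load).
Setting the final lengths equal and cancelling L: (α₁ − α₂)ΔT = P/(A₁E₁) + P/(A₂E₂).
|α₁ − α₂|·ΔT = 6.5×10⁻⁶ × 196 = 0.001274.
1/(A₁E₁) + 1/(A₂E₂) = 1/(1775×104×10³) + 1/(800×45×10³) = 3.319×10⁻⁸ N⁻¹.
So P = 0.001274 / 3.319×10⁻⁸ = 38.38 kN.
σ_{brass} = P/A₁ = 38380/1775 = 21.62 MPa, compressive.

σ ≈ 21.6 MPa (compressive)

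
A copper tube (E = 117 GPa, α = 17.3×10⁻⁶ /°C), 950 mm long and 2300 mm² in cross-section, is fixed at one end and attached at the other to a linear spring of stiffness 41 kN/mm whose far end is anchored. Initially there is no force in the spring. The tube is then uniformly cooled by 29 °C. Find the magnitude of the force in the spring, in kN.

Free thermal contraction: δ_free = αΔT L = 17.3×10⁻⁶ × 29 × 950 = 0.4766 mm.
With a force P in the spring, the elastic change of the tube is PL/(AE) and that of the spring is P/k; compatibility requires their sum to equal δ_free.
P [ L/(AE) + 1/k ] = δ_free → P [ 950/(2300×117×10³) + 1/(41×10³) ] = 0.4766.
P = 0.4766 / 2.792×10⁻⁵ = 17070 N.

P ≈ 17.1 kN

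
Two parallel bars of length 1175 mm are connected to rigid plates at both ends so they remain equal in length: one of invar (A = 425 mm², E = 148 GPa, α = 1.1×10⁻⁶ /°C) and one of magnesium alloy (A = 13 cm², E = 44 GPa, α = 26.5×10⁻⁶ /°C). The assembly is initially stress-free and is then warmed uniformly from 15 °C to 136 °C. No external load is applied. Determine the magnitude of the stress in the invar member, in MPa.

σ ≈ 217 MPa (tensile)

Equilibrium of a rigid end plate with no external load gives equal and opposite internal forces ±P in the two members. Since α_{magnesium alloy} > α_{invar}, heating drives the magnesium alloy into compression and the invar into tension.
Compatibility of the two members (thermal + elastic change equal): (α₁ − α₂)ΔT = P·[1/(A₁E₁) + 1/(A₂E₂)].
|α₁ − α₂|·ΔT = 25.4×10⁻⁶ × 121 = 0.003073.
1/(A₁E₁) + 1/(A₂E₂) = 1/(425×148×10³) + 1/(1300×44×10³) = 3.338×10⁻⁸ N⁻¹.
P = 0.003073 / 3.338×10⁻⁸ = 92070 N = 92.07 kN.
σ_{invar} = P/A₁ = 92070/425 = 216.6 MPa, tensile.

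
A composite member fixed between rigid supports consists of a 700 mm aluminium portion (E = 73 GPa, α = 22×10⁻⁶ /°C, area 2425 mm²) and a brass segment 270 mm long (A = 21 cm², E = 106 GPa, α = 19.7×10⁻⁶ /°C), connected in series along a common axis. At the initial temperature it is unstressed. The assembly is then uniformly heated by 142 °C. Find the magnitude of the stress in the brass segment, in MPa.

σ ≈ 271 MPa (compressive)

Free thermal expansion of the whole bar: Σ αᵢΔT Lᵢ = 22×10⁻⁶×142×700 + 19.7×10⁻⁶×142×270 = 2.942 mm.
The walls prevent any net length change, so an axial force P (same in every segment) develops. Compatibility: P · Σ Lᵢ/(AᵢEᵢ) = δ_free.
The series flexibility is Σ Lᵢ/(AᵢEᵢ) = 700/(2425×73×10³) + 270/(2100×106×10³) = 5.167×10⁻⁶ mm/N.
Hence P = δ_free / Σ(L/AE) = 2.942/5.167×10⁻⁶ = 569.4 kN (compressive).
σ_{brass} = P / A = 569400 / 2100 = 271.1 MPa.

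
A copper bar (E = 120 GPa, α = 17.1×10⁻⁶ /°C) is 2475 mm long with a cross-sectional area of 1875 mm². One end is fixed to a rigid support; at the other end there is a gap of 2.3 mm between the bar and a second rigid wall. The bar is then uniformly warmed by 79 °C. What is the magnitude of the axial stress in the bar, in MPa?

If the wall were absent the bar would grow by αΔT L = 17.1×10⁻⁶ × 79 × 2475 = 3.343 mm.
The gap closes (δ_free > 2.3 mm) and the wall then resists a further 3.343 − 2.3 = 1.043 mm of expansion.
Compatibility: PL/(AE) = 1.043 mm, so σ = P/A = E × (1.043/2475) = 50.59 MPa.

σ ≈ 50.6 MPa (compressive)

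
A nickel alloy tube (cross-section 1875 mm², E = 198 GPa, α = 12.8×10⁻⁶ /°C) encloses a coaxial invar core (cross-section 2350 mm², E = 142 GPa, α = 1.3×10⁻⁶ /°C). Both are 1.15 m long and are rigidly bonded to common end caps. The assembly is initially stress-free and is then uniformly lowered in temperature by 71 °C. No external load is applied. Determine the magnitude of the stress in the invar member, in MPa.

σ ≈ 61.1 MPa (compressive)

The nickel alloy has the larger α, so on cooling it would change length more than the invar if both were free. The rigid plates force a common final length, so the nickel alloy is put into tension and the invar into compression, with equal and opposite forces P (no external load).
Setting the final lengths equal and cancelling L: (α₁ − α₂)ΔT = P/(A₁E₁) + P/(A₂E₂).
|α₁ − α₂|·ΔT = 11.5×10⁻⁶ × 71 = 0.0008165.
1/(A₁E₁) + 1/(A₂E₂) = 1/(1875×198×10³) + 1/(2350×142×10³) = 5.69×10⁻⁹ N⁻¹.
So P = 0.0008165 / 5.69×10⁻⁹ = 143.5 kN.
σ_{invar} = P/A₂ = 143500/2350 = 61.06 MPa, compressive.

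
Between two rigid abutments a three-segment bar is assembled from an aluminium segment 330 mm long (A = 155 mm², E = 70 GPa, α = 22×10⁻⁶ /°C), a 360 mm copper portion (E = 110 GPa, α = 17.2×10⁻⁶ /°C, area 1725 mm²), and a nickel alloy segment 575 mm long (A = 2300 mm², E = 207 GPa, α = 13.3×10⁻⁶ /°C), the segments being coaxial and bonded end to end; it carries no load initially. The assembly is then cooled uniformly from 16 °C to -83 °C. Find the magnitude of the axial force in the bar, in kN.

With the walls removed the bar would change length by δ_free = Σ αᵢΔT Lᵢ = 22×10⁻⁶×99×330 + 17.2×10⁻⁶×99×360 + 13.3×10⁻⁶×99×575 = 2.089 mm.
The walls prevent any net length change, so an axial force P (same in every segment) develops. Compatibility: P · Σ Lᵢ/(AᵢEᵢ) = δ_free.
The series flexibility is Σ Lᵢ/(AᵢEᵢ) = 330/(155×70×10³) + 360/(1725×110×10³) + 575/(2300×207×10³) = 3.352×10⁻⁵ mm/N.
P = 2.089 / 3.352×10⁻⁵ = 62320 N = 62.32 kN, tensile.

P ≈ 62.3 kN (tensile)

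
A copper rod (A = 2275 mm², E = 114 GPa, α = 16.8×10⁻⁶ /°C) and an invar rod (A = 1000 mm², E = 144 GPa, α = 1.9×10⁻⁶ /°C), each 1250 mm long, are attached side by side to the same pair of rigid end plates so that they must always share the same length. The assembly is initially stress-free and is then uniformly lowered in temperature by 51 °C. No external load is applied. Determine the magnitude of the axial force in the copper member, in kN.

Equilibrium of a rigid end plate with no external load gives equal and opposite internal forces ±P in the two members. Since α_{copper} > α_{invar}, cooling drives the copper into tension and the invar into compression.
Equating the net (thermal + elastic) strains gives |α₁ − α₂|·ΔT = P·[1/(A₁E₁) + 1/(A₂E₂)].
|α₁ − α₂|·ΔT = 14.9×10⁻⁶ × 51 = 0.0007599.
1/(A₁E₁) + 1/(A₂E₂) = 1/(2275×114×10³) + 1/(1000×144×10³) = 1.08×10⁻⁸ N⁻¹.
P = 0.0007599 / 1.08×10⁻⁸ = 70360 N = 70.36 kN.

P ≈ 70.4 kN (tensile in the copper)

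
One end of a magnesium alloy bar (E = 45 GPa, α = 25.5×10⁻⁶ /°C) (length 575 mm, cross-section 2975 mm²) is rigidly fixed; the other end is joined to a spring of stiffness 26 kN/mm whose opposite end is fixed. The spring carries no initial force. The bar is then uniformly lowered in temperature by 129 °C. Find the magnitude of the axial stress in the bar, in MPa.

σ ≈ 14.9 MPa (tensile)

Free thermal contraction: δ_free = αΔT L = 25.5×10⁻⁶ × 129 × 575 = 1.891 mm.
Let P be the tensile force in the spring. The bar extends elastically by PL/(AE) and the spring stretches by P/k; together these equal δ_free.
P [ L/(AE) + 1/k ] = δ_free → P [ 575/(2975×45×10³) + 1/(26×10³) ] = 1.891.
P = 1.891 / 4.276×10⁻⁵ = 44240 N.
σ = P/A = 44240/2975 = 14.87 MPa.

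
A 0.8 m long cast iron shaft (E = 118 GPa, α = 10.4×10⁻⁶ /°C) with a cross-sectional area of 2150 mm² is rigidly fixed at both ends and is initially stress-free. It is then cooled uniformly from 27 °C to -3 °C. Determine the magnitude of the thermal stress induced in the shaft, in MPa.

σ ≈ 36.8 MPa (tensile)

Because both ends are immovable the net strain is zero, and the suppressed thermal strain is αΔT = 10.4×10⁻⁶ × 30 = 312×10⁻⁶.
σ = EαΔT = 118×10³ × 10.4×10⁻⁶ × 30 = 36.82 MPa (tensile; the shaft is trying to contract).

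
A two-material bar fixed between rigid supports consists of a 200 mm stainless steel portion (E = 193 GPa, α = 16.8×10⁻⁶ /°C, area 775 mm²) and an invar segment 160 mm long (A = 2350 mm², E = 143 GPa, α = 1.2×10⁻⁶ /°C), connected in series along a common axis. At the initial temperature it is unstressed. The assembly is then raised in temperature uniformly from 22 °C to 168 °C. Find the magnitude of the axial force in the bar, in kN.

P ≈ 286 kN (compressive)

Free thermal expansion of the whole bar: Σ αᵢΔT Lᵢ = 16.8×10⁻⁶×146×200 + 1.2×10⁻⁶×146×160 = 0.5186 mm.
Since the ends are fixed, an axial force P builds up, equal in every segment, with P · Σ Lᵢ/(AᵢEᵢ) = δ_free.
The series flexibility is Σ Lᵢ/(AᵢEᵢ) = 200/(775×193×10³) + 160/(2350×143×10³) = 1.813×10⁻⁶ mm/N.
Hence P = δ_free / Σ(L/AE) = 0.5186/1.813×10⁻⁶ = 286 kN (compressive).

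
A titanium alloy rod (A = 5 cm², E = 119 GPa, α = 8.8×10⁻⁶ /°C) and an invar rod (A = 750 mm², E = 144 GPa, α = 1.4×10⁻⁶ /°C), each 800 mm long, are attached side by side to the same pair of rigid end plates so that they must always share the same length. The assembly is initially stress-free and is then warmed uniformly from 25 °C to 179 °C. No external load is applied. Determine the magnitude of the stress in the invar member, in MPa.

Equilibrium of a rigid end plate with no external load gives equal and opposite internal forces ±P in the two members. Since α_{titanium alloy} > α_{invar}, heating drives the titanium alloy into compression and the invar into tension.
Compatibility of the two members (thermal + elastic change equal): (α₁ − α₂)ΔT = P·[1/(A₁E₁) + 1/(A₂E₂)].
|α₁ − α₂|·ΔT = 7.4×10⁻⁶ × 154 = 0.00114.
1/(A₁E₁) + 1/(A₂E₂) = 1/(500×119×10³) + 1/(750×144×10³) = 2.607×10⁻⁸ N⁻¹.
So P = 0.00114 / 2.607×10⁻⁸ = 43.72 kN.
σ_{invar} = P/A₂ = 43720/750 = 58.29 MPa, tensile.

σ ≈ 58.3 MPa (tensile)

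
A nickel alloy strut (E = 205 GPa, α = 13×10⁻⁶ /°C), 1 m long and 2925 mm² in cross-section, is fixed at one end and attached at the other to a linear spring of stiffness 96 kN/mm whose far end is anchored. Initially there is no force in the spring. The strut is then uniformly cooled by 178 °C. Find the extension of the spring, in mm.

Free thermal contraction: δ_free = αΔT L = 13×10⁻⁶ × 178 × 1000 = 2.314 mm.
Let P be the tensile force in the spring. The strut extends elastically by PL/(AE) and the spring stretches by P/k; together these equal δ_free.
So P = δ_free / [L/(AE) + 1/k] = 2.314 / [ 1000/(2925×205×10³) + 1/(96×10³) ].
P = 2.314 / 1.208×10⁻⁵ = 191500 N.
Spring extension = P/k = 191500/(96×10³) = 1.995 mm.

δ ≈ 1.99 mm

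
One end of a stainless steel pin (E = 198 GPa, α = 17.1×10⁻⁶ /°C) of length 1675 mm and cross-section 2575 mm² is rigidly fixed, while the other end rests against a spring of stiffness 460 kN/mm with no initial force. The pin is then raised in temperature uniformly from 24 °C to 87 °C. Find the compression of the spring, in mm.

δ ≈ 0.719 mm

The unrestrained thermal change is αΔT L = 17.1×10⁻⁶ × 63 × 1675 = 1.804 mm.
With a force P in the spring, the elastic change of the pin is PL/(AE) and that of the spring is P/k; compatibility requires their sum to equal δ_free.
So P = δ_free / [L/(AE) + 1/k] = 1.804 / [ 1675/(2575×198×10³) + 1/(460×10³) ].
P = 1.804 / 5.459×10⁻⁶ = 330500 N.
Spring compression = P/k = 330500/(460×10³) = 0.7186 mm.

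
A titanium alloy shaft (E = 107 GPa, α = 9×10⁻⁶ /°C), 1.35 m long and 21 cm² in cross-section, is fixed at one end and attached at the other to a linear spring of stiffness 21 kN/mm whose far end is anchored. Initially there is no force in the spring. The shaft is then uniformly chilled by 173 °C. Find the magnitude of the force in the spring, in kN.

The unrestrained thermal change is αΔT L = 9×10⁻⁶ × 173 × 1350 = 2.102 mm.
Let P be the tensile force in the spring. The shaft extends elastically by PL/(AE) and the spring stretches by P/k; together these equal δ_free.
P [ L/(AE) + 1/k ] = δ_free → P [ 1350/(2100×107×10³) + 1/(21×10³) ] = 2.102.
P = 2.102 / 5.363×10⁻⁵ = 39200 N.

P ≈ 39.2 kN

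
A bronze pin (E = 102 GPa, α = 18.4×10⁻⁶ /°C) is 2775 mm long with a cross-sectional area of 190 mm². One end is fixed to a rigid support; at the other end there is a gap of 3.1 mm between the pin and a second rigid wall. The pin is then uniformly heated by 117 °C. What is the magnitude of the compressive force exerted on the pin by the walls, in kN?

P ≈ 20.1 kN

Free thermal elongation = αΔT L = 18.4×10⁻⁶ × 117 × 2775 = 5.974 mm.
After closing the 3.1 mm clearance, 5.974 − 3.1 = 2.874 mm of expansion remains to be suppressed by the wall.
That suppressed elongation corresponds to σ = E·Δ/L = 102×10³ × 2.874/2775 = 105.6 MPa.
P = σA = 105.6 × 190 = 20.07 kN.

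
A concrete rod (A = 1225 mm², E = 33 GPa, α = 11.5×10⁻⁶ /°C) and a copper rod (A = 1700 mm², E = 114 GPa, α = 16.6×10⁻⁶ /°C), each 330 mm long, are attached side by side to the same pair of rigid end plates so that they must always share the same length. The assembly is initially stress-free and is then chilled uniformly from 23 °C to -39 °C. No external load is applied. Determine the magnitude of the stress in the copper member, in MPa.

σ ≈ 6.22 MPa (tensile)

Both members must finish at the same length. With the larger α, the copper tends to over-contract; the plates restrain it, putting the copper in tension and the concrete in compression. With no external load the two internal forces are equal and opposite, magnitude P.
Setting the final lengths equal and cancelling L: (α₁ − α₂)ΔT = P/(A₁E₁) + P/(A₂E₂).
|α₁ − α₂|·ΔT = 5.1×10⁻⁶ × 62 = 0.0003162.
1/(A₁E₁) + 1/(A₂E₂) = 1/(1225×33×10³) + 1/(1700×114×10³) = 2.99×10⁻⁸ N⁻¹.
P = 0.0003162 / 2.99×10⁻⁸ = 10580 N = 10.58 kN.
σ_{copper} = P/A₂ = 10580/1700 = 6.221 MPa, tensile.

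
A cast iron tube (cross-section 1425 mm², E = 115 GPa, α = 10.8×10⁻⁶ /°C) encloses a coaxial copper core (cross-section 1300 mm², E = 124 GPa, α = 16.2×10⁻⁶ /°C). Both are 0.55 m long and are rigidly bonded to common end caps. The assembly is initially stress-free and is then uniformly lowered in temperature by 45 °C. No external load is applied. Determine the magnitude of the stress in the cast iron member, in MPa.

Both members must finish at the same length. With the larger α, the copper tends to over-contract; the plates restrain it, putting the copper in tension and the cast iron in compression. With no external load the two internal forces are equal and opposite, magnitude P.
Equating the net (thermal + elastic) strains gives |α₁ − α₂|·ΔT = P·[1/(A₁E₁) + 1/(A₂E₂)].
|α₁ − α₂|·ΔT = 5.4×10⁻⁶ × 45 = 0.000243.
1/(A₁E₁) + 1/(A₂E₂) = 1/(1425×115×10³) + 1/(1300×124×10³) = 1.231×10⁻⁸ N⁻¹.
So P = 0.000243 / 1.231×10⁻⁸ = 19.75 kN.
σ_{cast iron} = P/A₁ = 19750/1425 = 13.86 MPa, compressive.

σ ≈ 13.9 MPa (compressive)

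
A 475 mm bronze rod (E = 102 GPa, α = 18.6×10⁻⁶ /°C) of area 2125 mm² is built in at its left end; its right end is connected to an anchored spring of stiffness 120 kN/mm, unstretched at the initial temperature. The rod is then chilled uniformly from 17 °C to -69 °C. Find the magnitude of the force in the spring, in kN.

P ≈ 72.2 kN

The unrestrained thermal change is αΔT L = 18.6×10⁻⁶ × 86 × 475 = 0.7598 mm.
Let P be the tensile force in the spring. The rod extends elastically by PL/(AE) and the spring stretches by P/k; together these equal δ_free.
P [ L/(AE) + 1/k ] = δ_free → P [ 475/(2125×102×10³) + 1/(120×10³) ] = 0.7598.
P = 0.7598 / 1.052×10⁻⁵ = 72190 N.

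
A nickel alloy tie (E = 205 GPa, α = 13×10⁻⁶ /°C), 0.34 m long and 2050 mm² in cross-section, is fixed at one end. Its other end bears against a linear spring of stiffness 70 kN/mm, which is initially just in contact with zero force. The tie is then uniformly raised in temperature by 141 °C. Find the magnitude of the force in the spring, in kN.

Free thermal expansion: δ_free = αΔT L = 13×10⁻⁶ × 141 × 340 = 0.6232 mm.
With a force P in the spring, the elastic change of the tie is PL/(AE) and that of the spring is P/k; compatibility requires their sum to equal δ_free.
P [ L/(AE) + 1/k ] = δ_free → P [ 340/(2050×205×10³) + 1/(70×10³) ] = 0.6232.
P = 0.6232 / 1.509×10⁻⁵ = 41290 N.

P ≈ 41.3 kN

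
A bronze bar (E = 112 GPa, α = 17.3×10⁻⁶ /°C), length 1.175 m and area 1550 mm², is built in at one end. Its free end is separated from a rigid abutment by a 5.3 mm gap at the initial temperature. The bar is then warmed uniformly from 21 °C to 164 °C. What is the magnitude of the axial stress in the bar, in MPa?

σ ≈ 0 MPa

Unrestrained expansion: δ_free = αΔT L = 17.3×10⁻⁶ × 143 × 1175 = 2.907 mm.
Since δ_free = 2.91 mm is less than the 5.3 mm gap, the bar never touches the wall. No axial force develops.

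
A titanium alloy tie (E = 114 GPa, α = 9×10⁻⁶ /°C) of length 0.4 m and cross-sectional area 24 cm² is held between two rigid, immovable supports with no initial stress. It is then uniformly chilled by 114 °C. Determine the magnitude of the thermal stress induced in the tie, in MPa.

Because both ends are immovable the net strain is zero, and the suppressed thermal strain is αΔT = 9×10⁻⁶ × 114 = 1026×10⁻⁶.
The stress required to suppress this strain is σ = Eε = 114×10³ × 1026×10⁻⁶ = 117 MPa, tensile since the tie is trying to contract.

σ ≈ 117 MPa (tensile)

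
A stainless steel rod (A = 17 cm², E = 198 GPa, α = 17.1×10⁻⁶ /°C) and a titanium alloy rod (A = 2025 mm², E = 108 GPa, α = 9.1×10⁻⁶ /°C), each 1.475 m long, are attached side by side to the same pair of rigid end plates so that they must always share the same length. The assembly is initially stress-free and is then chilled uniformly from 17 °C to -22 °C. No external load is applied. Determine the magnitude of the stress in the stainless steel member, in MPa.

Equilibrium of a rigid end plate with no external load gives equal and opposite internal forces ±P in the two members. Since α_{stainless steel} > α_{titanium alloy}, cooling drives the stainless steel into tension and the titanium alloy into compression.
Setting the final lengths equal and cancelling L: (α₁ − α₂)ΔT = P/(A₁E₁) + P/(A₂E₂).
|α₁ − α₂|·ΔT = 8×10⁻⁶ × 39 = 0.000312.
1/(A₁E₁) + 1/(A₂E₂) = 1/(1700×198×10³) + 1/(2025×108×10³) = 7.543×10⁻⁹ N⁻¹.
So P = 0.000312 / 7.543×10⁻⁹ = 41.36 kN.
σ_{stainless steel} = P/A₁ = 41360/1700 = 24.33 MPa, tensile.

σ ≈ 24.3 MPa (tensile)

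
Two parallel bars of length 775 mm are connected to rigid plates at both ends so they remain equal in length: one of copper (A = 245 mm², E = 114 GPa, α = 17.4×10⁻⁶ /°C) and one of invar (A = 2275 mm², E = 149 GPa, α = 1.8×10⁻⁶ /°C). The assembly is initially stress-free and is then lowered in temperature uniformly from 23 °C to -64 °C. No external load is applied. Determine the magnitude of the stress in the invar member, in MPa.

Both members must finish at the same length. With the larger α, the copper tends to over-contract; the plates restrain it, putting the copper in tension and the invar in compression. With no external load the two internal forces are equal and opposite, magnitude P.
Compatibility of the two members (thermal + elastic change equal): (α₁ − α₂)ΔT = P·[1/(A₁E₁) + 1/(A₂E₂)].
|α₁ − α₂|·ΔT = 15.6×10⁻⁶ × 87 = 0.001357.
1/(A₁E₁) + 1/(A₂E₂) = 1/(245×114×10³) + 1/(2275×149×10³) = 3.875×10⁻⁸ N⁻¹.
So P = 0.001357 / 3.875×10⁻⁸ = 35.02 kN.
σ_{invar} = P/A₂ = 35020/2275 = 15.39 MPa, compressive.

σ ≈ 15.4 MPa (compressive)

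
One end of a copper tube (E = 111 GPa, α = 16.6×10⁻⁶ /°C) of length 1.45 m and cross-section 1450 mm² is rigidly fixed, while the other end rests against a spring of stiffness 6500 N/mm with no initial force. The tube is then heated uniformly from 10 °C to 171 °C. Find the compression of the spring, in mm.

Free thermal expansion: δ_free = αΔT L = 16.6×10⁻⁶ × 161 × 1450 = 3.875 mm.
With a force P in the spring, the elastic change of the tube is PL/(AE) and that of the spring is P/k; compatibility requires their sum to equal δ_free.
So P = δ_free / [L/(AE) + 1/k] = 3.875 / [ 1450/(1450×111×10³) + 1/(6500) ].
P = 3.875 / 0.0001629 = 23800 N.
Spring compression = P/k = 23800/(6500) = 3.661 mm.

δ ≈ 3.66 mm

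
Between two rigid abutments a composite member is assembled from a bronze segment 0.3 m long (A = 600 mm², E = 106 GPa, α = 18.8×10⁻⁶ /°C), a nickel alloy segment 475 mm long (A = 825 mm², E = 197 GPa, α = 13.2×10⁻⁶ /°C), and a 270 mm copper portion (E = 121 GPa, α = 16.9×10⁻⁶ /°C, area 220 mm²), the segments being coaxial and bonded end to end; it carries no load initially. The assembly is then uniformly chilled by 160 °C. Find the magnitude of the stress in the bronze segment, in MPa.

σ ≈ 247 MPa (tensile)

Free thermal contraction of the whole bar: Σ αᵢΔT Lᵢ = 18.8×10⁻⁶×160×300 + 13.2×10⁻⁶×160×475 + 16.9×10⁻⁶×160×270 = 2.636 mm.
Since the ends are fixed, an axial force P builds up, equal in every segment, with P · Σ Lᵢ/(AᵢEᵢ) = δ_free.
Σ Lᵢ/(AᵢEᵢ) = 300/(600×106×10³) + 475/(825×197×10³) + 270/(220×121×10³) = 1.778×10⁻⁵ mm/N.
So P = 2.636 / 1.778×10⁻⁵ = 148.2 kN, tensile.
σ_{bronze} = P / A = 148200 / 600 = 247 MPa.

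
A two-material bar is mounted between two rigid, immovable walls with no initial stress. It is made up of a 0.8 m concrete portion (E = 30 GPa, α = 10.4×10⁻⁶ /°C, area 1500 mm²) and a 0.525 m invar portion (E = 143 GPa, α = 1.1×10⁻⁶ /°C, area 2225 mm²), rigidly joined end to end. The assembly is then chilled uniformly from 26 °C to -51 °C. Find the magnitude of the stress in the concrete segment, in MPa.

σ ≈ 23.5 MPa (tensile)

With the walls removed the bar would change length by δ_free = Σ αᵢΔT Lᵢ = 10.4×10⁻⁶×77×800 + 1.1×10⁻⁶×77×525 = 0.6851 mm.
Since the ends are fixed, an axial force P builds up, equal in every segment, with P · Σ Lᵢ/(AᵢEᵢ) = δ_free.
The series flexibility is Σ Lᵢ/(AᵢEᵢ) = 800/(1500×30×10³) + 525/(2225×143×10³) = 1.943×10⁻⁵ mm/N.
So P = 0.6851 / 1.943×10⁻⁵ = 35.26 kN, tensile.
σ_{concrete} = P / A = 35260 / 1500 = 23.51 MPa.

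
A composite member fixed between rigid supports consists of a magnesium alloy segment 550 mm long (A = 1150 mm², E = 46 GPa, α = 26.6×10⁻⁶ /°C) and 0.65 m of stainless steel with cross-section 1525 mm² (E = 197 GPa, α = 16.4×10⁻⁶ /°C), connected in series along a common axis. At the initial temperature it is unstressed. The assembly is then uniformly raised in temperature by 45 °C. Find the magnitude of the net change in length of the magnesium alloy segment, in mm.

If the supports were absent, the total length change would be Σ αᵢΔT Lᵢ = 26.6×10⁻⁶×45×550 + 16.4×10⁻⁶×45×650 = 1.138 mm.
The rigid supports impose zero overall length change; the single axial force P common to all segments must satisfy P Σ Lᵢ/(AᵢEᵢ) = δ_free.
Σ Lᵢ/(AᵢEᵢ) = 550/(1150×46×10³) + 650/(1525×197×10³) = 1.256×10⁻⁵ mm/N.
Hence P = δ_free / Σ(L/AE) = 1.138/1.256×10⁻⁵ = 90.6 kN (compressive).
For the magnesium alloy segment, free thermal change = 26.6×10⁻⁶×45×550 = 0.6583 mm and elastic change from P = 90600×550/(1150×46×10³) = 0.942 mm; these oppose, so the net change is 0.284 mm (segment shortens).

|ΔL| ≈ 0.284 mm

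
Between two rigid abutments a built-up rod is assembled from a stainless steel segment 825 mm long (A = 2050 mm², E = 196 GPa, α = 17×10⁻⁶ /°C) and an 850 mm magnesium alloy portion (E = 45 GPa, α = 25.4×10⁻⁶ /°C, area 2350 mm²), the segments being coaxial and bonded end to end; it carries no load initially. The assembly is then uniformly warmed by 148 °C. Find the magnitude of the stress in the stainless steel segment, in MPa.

σ ≈ 255 MPa (compressive)

Free thermal expansion of the whole bar: Σ αᵢΔT Lᵢ = 17×10⁻⁶×148×825 + 25.4×10⁻⁶×148×850 = 5.271 mm.
The rigid supports impose zero overall length change; the single axial force P common to all segments must satisfy P Σ Lᵢ/(AᵢEᵢ) = δ_free.
Σ Lᵢ/(AᵢEᵢ) = 825/(2050×196×10³) + 850/(2350×45×10³) = 1.009×10⁻⁵ mm/N.
So P = 5.271 / 1.009×10⁻⁵ = 522.3 kN, compressive.
σ_{stainless steel} = P / A = 522300 / 2050 = 254.8 MPa.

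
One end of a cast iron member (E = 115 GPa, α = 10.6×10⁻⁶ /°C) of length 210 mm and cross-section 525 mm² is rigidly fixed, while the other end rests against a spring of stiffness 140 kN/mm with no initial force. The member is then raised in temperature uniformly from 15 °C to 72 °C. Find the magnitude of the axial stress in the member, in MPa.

Free thermal expansion: δ_free = αΔT L = 10.6×10⁻⁶ × 57 × 210 = 0.1269 mm.
Let P be the compressive force at the spring. The member shortens elastically by PL/(AE) and the spring compresses by P/k; together these equal δ_free.
P [ L/(AE) + 1/k ] = δ_free → P [ 210/(525×115×10³) + 1/(140×10³) ] = 0.1269.
P = 0.1269 / 1.062×10⁻⁵ = 11950 N.
σ = P/A = 11950/525 = 22.75 MPa.

σ ≈ 22.8 MPa (compressive)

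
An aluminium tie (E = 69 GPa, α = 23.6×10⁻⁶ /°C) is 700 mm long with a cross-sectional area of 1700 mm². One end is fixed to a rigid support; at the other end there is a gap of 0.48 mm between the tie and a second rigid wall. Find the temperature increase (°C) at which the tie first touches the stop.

ΔT ≈ 29.1 °C

The gap closes when αΔT L = 0.48 mm, since the tie is still unstressed at that instant.
So ΔT = g/(αL) = 0.48/(23.6×10⁻⁶ × 700) = 29.06 °C.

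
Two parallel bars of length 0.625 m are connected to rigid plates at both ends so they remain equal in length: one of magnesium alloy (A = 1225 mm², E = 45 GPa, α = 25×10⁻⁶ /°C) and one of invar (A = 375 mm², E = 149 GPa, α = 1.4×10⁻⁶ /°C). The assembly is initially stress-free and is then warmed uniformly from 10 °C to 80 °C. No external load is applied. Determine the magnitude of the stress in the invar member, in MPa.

σ ≈ 122 MPa (tensile)

The magnesium alloy has the larger α, so on heating it would change length more than the invar if both were free. The rigid plates force a common final length, so the magnesium alloy is put into compression and the invar into tension, with equal and opposite forces P (no external load).
Equating the net (thermal + elastic) strains gives |α₁ − α₂|·ΔT = P·[1/(A₁E₁) + 1/(A₂E₂)].
|α₁ − α₂|·ΔT = 23.6×10⁻⁶ × 70 = 0.001652.
1/(A₁E₁) + 1/(A₂E₂) = 1/(1225×45×10³) + 1/(375×149×10³) = 3.604×10⁻⁸ N⁻¹.
P = 0.001652 / 3.604×10⁻⁸ = 45840 N = 45.84 kN.
σ_{invar} = P/A₂ = 45840/375 = 122.2 MPa, tensile.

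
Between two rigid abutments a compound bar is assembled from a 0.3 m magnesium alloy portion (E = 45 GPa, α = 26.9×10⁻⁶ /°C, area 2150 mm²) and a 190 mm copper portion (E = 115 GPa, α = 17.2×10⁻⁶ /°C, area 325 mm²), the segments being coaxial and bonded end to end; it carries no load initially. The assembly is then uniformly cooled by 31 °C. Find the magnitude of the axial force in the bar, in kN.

Free thermal contraction of the whole bar: Σ αᵢΔT Lᵢ = 26.9×10⁻⁶×31×300 + 17.2×10⁻⁶×31×190 = 0.3515 mm.
The rigid supports impose zero overall length change; the single axial force P common to all segments must satisfy P Σ Lᵢ/(AᵢEᵢ) = δ_free.
Σ Lᵢ/(AᵢEᵢ) = 300/(2150×45×10³) + 190/(325×115×10³) = 8.184×10⁻⁶ mm/N.
So P = 0.3515 / 8.184×10⁻⁶ = 42.94 kN, tensile.

P ≈ 42.9 kN (tensile)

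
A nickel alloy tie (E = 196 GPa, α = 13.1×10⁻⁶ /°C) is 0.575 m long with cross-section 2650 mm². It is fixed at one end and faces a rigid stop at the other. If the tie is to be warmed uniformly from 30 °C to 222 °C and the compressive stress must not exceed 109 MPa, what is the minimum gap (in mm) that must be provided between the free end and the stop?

Free expansion if unrestrained: δ_free = αΔT L = 13.1×10⁻⁶ × 192 × 575 = 1.446 mm.
At the allowable stress the elastic shortening the wall may impose is σL/E = 109 × 575 / (196×10³) = 0.3198 mm.
The gap must absorb the remainder: g_min = 1.446 − 0.3198 = 1.126 mm.

g ≈ 1.13 mm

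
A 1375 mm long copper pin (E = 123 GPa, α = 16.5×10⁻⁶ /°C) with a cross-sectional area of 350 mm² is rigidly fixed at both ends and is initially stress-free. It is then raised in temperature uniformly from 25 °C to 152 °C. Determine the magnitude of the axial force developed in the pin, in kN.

Full restraint means ε = 0, so the stress is σ = EαΔT = 123×10³ × 16.5×10⁻⁶ × 127 = 257.7 MPa.
Then P = σA = 257.7 × 350 mm² = 90.21 kN, compressive.

P ≈ 90.2 kN (compressive)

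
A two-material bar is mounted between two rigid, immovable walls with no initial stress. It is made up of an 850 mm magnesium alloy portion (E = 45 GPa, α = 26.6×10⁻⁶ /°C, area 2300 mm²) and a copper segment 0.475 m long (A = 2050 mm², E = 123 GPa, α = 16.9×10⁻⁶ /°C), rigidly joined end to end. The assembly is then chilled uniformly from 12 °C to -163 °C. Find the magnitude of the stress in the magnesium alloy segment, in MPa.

Free thermal contraction of the whole bar: Σ αᵢΔT Lᵢ = 26.6×10⁻⁶×175×850 + 16.9×10⁻⁶×175×475 = 5.362 mm.
The rigid supports impose zero overall length change; the single axial force P common to all segments must satisfy P Σ Lᵢ/(AᵢEᵢ) = δ_free.
The series flexibility is Σ Lᵢ/(AᵢEᵢ) = 850/(2300×45×10³) + 475/(2050×123×10³) = 1.01×10⁻⁵ mm/N.
So P = 5.362 / 1.01×10⁻⁵ = 531 kN, tensile.
σ_{magnesium alloy} = P / A = 531000 / 2300 = 230.9 MPa.

σ ≈ 231 MPa (tensile)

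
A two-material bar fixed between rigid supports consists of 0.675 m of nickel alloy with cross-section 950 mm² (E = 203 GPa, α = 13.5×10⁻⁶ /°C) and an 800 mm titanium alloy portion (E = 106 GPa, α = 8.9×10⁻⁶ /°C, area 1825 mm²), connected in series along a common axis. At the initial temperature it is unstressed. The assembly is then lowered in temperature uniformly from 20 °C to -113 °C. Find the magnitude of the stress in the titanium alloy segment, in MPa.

σ ≈ 155 MPa (tensile)

With the walls removed the bar would change length by δ_free = Σ αᵢΔT Lᵢ = 13.5×10⁻⁶×133×675 + 8.9×10⁻⁶×133×800 = 2.159 mm.
The rigid supports impose zero overall length change; the single axial force P common to all segments must satisfy P Σ Lᵢ/(AᵢEᵢ) = δ_free.
Σ Lᵢ/(AᵢEᵢ) = 675/(950×203×10³) + 800/(1825×106×10³) = 7.636×10⁻⁶ mm/N.
So P = 2.159 / 7.636×10⁻⁶ = 282.7 kN, tensile.
σ_{titanium alloy} = P / A = 282700 / 1825 = 154.9 MPa.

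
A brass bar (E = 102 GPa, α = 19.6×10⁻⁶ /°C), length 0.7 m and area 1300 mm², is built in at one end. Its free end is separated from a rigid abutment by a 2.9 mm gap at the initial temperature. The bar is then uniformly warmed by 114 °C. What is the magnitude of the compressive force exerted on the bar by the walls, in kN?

If the wall were absent the bar would grow by αΔT L = 19.6×10⁻⁶ × 114 × 700 = 1.564 mm.
This is smaller than the 2.9 mm clearance, so the bar expands freely without reaching the stop — the stress is zero.

P ≈ 0 kN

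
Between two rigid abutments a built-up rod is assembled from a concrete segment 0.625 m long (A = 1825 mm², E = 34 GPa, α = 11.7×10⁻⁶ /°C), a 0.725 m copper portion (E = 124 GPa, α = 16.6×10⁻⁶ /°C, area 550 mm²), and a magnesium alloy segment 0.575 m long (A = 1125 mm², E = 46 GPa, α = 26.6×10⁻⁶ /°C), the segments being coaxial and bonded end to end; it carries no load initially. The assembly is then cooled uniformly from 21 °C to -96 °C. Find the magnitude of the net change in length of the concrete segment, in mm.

|ΔL| ≈ 0.428 mm

If the supports were absent, the total length change would be Σ αᵢΔT Lᵢ = 11.7×10⁻⁶×117×625 + 16.6×10⁻⁶×117×725 + 26.6×10⁻⁶×117×575 = 4.053 mm.
The rigid supports impose zero overall length change; the single axial force P common to all segments must satisfy P Σ Lᵢ/(AᵢEᵢ) = δ_free.
Σ Lᵢ/(AᵢEᵢ) = 625/(1825×34×10³) + 725/(550×124×10³) + 575/(1125×46×10³) = 3.181×10⁻⁵ mm/N.
So P = 4.053 / 3.181×10⁻⁵ = 127.4 kN, tensile.
For the concrete segment, free thermal change = 11.7×10⁻⁶×117×625 = 0.8556 mm and elastic change from P = 127400×625/(1825×34×10³) = 1.283 mm; these oppose, so the net change is 0.428 mm (segment lengthens).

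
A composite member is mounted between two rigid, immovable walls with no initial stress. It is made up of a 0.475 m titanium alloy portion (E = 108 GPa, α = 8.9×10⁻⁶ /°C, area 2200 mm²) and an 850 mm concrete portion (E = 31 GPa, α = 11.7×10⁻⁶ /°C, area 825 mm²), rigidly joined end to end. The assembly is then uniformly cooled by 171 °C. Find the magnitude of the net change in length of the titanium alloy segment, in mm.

With the walls removed the bar would change length by δ_free = Σ αᵢΔT Lᵢ = 8.9×10⁻⁶×171×475 + 11.7×10⁻⁶×171×850 = 2.423 mm.
The rigid supports impose zero overall length change; the single axial force P common to all segments must satisfy P Σ Lᵢ/(AᵢEᵢ) = δ_free.
Σ Lᵢ/(AᵢEᵢ) = 475/(2200×108×10³) + 850/(825×31×10³) = 3.523×10⁻⁵ mm/N.
P = 2.423 / 3.523×10⁻⁵ = 68780 N = 68.78 kN, tensile.
For the titanium alloy segment, free thermal change = 8.9×10⁻⁶×171×475 = 0.7229 mm and elastic change from P = 68780×475/(2200×108×10³) = 0.1375 mm; these oppose, so the net change is 0.585 mm (segment shortens).

|ΔL| ≈ 0.585 mm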